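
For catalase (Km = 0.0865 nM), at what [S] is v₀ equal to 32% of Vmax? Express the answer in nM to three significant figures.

0.0407 nM

v/Vmax = [S]/(Km+[S]) = 0.32, so [S] = Km·0.32/(1 − 0.32) = 0.0865 × 0.4706.
[S] = 0.0407 nM.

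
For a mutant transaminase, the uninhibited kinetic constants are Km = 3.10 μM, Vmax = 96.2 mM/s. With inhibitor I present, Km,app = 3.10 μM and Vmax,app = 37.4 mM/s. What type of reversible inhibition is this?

Vmax decreases (96.2 → 37.4 mM/s) while Km is unchanged — pure noncompetitive inhibition.

noncompetitive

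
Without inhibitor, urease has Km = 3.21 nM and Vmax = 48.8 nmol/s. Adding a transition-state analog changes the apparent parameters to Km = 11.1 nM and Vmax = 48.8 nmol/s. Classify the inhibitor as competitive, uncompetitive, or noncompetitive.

Km increases (3.21 → 11.1 nM) while Vmax is unchanged — the hallmark of competitive inhibition.

competitive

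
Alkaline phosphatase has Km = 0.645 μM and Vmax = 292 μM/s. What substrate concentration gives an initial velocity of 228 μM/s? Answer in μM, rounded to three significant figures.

2.30 μM

The required fractional saturation is v/Vmax = 228/292 = 0.7808.
Then [S]/(Km+[S]) = 0.7808 ⇒ [S] = 0.645 × 0.7808/(1 − 0.7808) = 2.30 μM.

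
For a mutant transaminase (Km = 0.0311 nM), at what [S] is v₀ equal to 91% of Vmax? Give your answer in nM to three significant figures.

0.314 nM

v/Vmax = [S]/(Km+[S]) = 0.91, so [S] = Km·0.91/(1 − 0.91) = 0.0311 × 10.11.
[S] = 0.314 nM.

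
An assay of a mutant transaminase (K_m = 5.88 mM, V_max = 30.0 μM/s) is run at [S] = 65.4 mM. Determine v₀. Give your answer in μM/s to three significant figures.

v = Vmax·[S]/(Km + [S]) = 30.0 × 65.4 / (5.88 + 65.4)
  = 1962 / 71.28 = 27.5 μM/s.

27.5 μM/s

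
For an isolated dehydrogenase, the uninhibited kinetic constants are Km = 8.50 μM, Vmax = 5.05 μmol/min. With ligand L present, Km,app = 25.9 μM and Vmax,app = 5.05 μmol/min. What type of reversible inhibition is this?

Km increases (8.50 → 25.9 μM) while Vmax is unchanged — the hallmark of competitive inhibition.

competitive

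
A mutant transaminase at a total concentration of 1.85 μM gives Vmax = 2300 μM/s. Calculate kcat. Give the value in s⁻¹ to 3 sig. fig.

kcat = Vmax/[E]total = 2300 μM/s / 1.85 μM = 1240 s⁻¹.

1240 s⁻¹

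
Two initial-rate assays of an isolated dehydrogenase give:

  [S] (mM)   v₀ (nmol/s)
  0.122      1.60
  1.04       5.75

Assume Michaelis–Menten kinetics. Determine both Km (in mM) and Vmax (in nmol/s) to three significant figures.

Km = 0.547 mM; Vmax = 8.77 nmol/s

In reciprocal form, 1/v = (Km/Vmax)·(1/[S]) + 1/Vmax. The two points give (1/[S], 1/v) = (8.197, 0.6250) and (0.9615, 0.1739).
Slope = (0.6250 − 0.1739)/(8.197 − 0.9615) = 0.06235; intercept = 0.6250 − 0.06235×8.197 = 0.1140.
Vmax = 1/intercept = 8.77 nmol/s; Km = slope × Vmax = 0.06235 × 8.77 = 0.547 mM.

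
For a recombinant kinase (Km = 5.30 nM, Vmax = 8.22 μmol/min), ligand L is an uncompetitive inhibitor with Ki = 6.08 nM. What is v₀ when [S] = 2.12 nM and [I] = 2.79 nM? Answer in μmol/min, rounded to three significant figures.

2.08 μmol/min

α = 1 + [I]/Ki = 1 + 2.79/6.08 = 1.459.
For an uncompetitive inhibitor, both parameters are divided by α, giving Vmax/α and Km/α: Km,app = 3.63 nM, Vmax,app = 5.63 μmol/min.
v = Vmax,app·[S]/(Km,app + [S]) = 5.63 × 2.12/(3.63 + 2.12) = 2.08 μmol/min.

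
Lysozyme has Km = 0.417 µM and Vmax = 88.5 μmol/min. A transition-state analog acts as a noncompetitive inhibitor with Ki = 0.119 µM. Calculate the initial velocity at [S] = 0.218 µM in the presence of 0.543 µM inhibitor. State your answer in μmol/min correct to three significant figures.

α = 1 + [I]/Ki = 1 + 0.543/0.119 = 5.563.
For a noncompetitive inhibitor, Vmax is reduced to Vmax/α while Km is unchanged: Km,app = 0.417 µM, Vmax,app = 15.9 μmol/min.
v = Vmax,app·[S]/(Km,app + [S]) = 15.9 × 0.218/(0.417 + 0.218) = 5.46 μmol/min.

5.46 μmol/min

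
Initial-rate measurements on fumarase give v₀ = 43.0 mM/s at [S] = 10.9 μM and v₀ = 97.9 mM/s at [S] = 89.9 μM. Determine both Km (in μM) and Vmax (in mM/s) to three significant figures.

Km = 19.2 μM; Vmax = 119 mM/s

From v = Vmax[S]/(Km+[S]), each point gives Vmax = v(Km+[S])/[S].
Equating: 43.0(Km+10.9)/10.9 = 97.9(Km+89.9)/89.9.
3.945·Km + 43.0 = 1.089·Km + 97.9, so (3.945 − 1.089)·Km = 97.9 − 43.0.
Km = 54.90/2.856 = 19.2 μM; then Vmax = 43.0(19.2+10.9)/10.9 = 119 mM/s.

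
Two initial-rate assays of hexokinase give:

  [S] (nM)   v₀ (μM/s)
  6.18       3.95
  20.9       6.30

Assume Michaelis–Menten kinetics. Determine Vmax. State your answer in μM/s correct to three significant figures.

In reciprocal form, 1/v = (Km/Vmax)·(1/[S]) + 1/Vmax. The two points give (1/[S], 1/v) = (0.1618, 0.2532) and (0.04785, 0.1587).
Slope = (0.2532 − 0.1587)/(0.1618 − 0.04785) = 0.8286; intercept = 0.2532 − 0.8286×0.1618 = 0.1191.
Vmax = 1/intercept = 8.40 μM/s; Km = slope × Vmax = 0.8286 × 8.40 = 6.96 nM.

8.40 μM/s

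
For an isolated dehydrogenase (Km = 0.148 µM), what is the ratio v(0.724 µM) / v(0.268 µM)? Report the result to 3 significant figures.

The fractional saturations are [S]/(Km+[S]) = 0.268/0.4160 = 0.6442 and 0.724/0.8720 = 0.8303.
v₂/v₁ is just their ratio: 0.8303/0.6442 = 1.29.

1.29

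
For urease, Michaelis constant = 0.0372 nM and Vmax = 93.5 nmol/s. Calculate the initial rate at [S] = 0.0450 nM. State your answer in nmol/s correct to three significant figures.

51.2 nmol/s

v = Vmax·[S]/(Km + [S]) = 93.5 × 0.0450 / (0.0372 + 0.0450)
  = 4.208 / 0.08220 = 51.2 nmol/s.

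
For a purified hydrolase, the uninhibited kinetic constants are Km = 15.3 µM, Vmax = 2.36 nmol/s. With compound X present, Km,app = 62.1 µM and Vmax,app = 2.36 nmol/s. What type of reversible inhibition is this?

competitive

Km increases (15.3 → 62.1 µM) while Vmax is unchanged — the hallmark of competitive inhibition.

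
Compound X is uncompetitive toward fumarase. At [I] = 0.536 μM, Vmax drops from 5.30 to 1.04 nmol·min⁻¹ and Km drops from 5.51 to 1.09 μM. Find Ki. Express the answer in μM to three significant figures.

Uncompetitive: Vmax,app = Vmax/α (and Km,app = Km/α) with α = 1 + [I]/Ki.
α = Vmax/Vmax,app = 5.30/1.04 = 5.096.
Ki = [I]/(α − 1) = 0.536/4.096 = 0.131 μM.

0.131 μM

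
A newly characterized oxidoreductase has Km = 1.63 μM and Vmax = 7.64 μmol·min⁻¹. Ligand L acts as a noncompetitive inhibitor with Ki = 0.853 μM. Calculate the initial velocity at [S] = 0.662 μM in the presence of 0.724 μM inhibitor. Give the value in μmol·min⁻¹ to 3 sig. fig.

1.19 μmol·min⁻¹

With α = 1 + [I]/Ki = 1 + 0.724/0.853 = 1.849, the noncompetitive rate law is v = (Vmax/α)·[S] / (Km + [S]).
v = (7.64/1.849)×0.662 / (1.63 + 0.662) = 2.736/2.292 = 1.19 μmol·min⁻¹.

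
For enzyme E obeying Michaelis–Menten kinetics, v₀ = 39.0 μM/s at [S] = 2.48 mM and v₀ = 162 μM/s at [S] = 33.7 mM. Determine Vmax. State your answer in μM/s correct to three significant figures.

216 μM/s

From v = Vmax[S]/(Km+[S]), each point gives Vmax = v(Km+[S])/[S].
Equating: 39.0(Km+2.48)/2.48 = 162(Km+33.7)/33.7.
15.73·Km + 39.0 = 4.807·Km + 162, so (15.73 − 4.807)·Km = 162 − 39.0.
Km = 123.0/10.92 = 11.3 mM; then Vmax = 39.0(11.3+2.48)/2.48 = 216 μM/s.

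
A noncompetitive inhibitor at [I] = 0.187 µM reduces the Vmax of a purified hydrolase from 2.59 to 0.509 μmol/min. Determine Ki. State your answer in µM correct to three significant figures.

0.0457 µM

Noncompetitive: Vmax,app = Vmax/α with α = 1 + [I]/Ki.
α = Vmax/Vmax,app = 2.59/0.509 = 5.088.
Since α = 1 + [I]/Ki, [I]/Ki = 5.088 − 1 = 4.088 and Ki = 0.187/4.088 = 0.0457 µM.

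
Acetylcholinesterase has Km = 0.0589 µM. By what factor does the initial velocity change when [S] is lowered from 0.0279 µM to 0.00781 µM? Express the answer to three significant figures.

The fractional saturations are [S]/(Km+[S]) = 0.0279/0.08680 = 0.3214 and 0.00781/0.06671 = 0.1171.
v₂/v₁ is just their ratio: 0.1171/0.3214 = 0.364.

0.364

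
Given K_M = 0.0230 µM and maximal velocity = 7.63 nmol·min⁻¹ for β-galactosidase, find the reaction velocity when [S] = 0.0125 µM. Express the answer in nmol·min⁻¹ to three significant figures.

2.69 nmol·min⁻¹

v = Vmax·[S]/(Km + [S]) = 7.63 × 0.0125 / (0.0230 + 0.0125)
  = 0.09538 / 0.03550 = 2.69 nmol·min⁻¹.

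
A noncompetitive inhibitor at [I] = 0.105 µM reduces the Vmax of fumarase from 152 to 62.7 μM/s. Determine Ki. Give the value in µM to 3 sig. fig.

0.0737 µM

Noncompetitive: Vmax,app = Vmax/α with α = 1 + [I]/Ki.
α = Vmax/Vmax,app = 152/62.7 = 2.424.
Ki = [I]/(α − 1) = 0.105/1.424 = 0.0737 µM.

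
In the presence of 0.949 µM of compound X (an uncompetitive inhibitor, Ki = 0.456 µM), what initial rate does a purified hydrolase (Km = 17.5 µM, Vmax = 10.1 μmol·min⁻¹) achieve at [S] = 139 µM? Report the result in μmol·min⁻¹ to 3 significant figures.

α = 1 + [I]/Ki = 1 + 0.949/0.456 = 3.081.
For an uncompetitive inhibitor, both parameters are divided by α, giving Vmax/α and Km/α: Km,app = 5.68 µM, Vmax,app = 3.28 μmol·min⁻¹.
v = Vmax,app·[S]/(Km,app + [S]) = 3.28 × 139/(5.68 + 139) = 3.15 μmol·min⁻¹.

3.15 μmol·min⁻¹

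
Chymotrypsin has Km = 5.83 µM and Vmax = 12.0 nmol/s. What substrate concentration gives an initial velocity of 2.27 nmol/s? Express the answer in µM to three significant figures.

The required fractional saturation is v/Vmax = 2.27/12.0 = 0.1892.
Then [S]/(Km+[S]) = 0.1892 ⇒ [S] = 5.83 × 0.1892/(1 − 0.1892) = 1.36 µM.

1.36 µM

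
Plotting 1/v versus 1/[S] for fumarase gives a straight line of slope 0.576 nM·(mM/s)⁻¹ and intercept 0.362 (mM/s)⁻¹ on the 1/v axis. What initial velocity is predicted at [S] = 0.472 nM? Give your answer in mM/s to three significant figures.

The y-intercept is 1/Vmax, so Vmax = 1/0.362 = 2.76 mM/s.
The slope is Km/Vmax, so Km = 0.576 × 2.76 = 1.59 nM.
Then v = 2.76 × 0.472/(1.59 + 0.472) = 0.632 mM/s.

0.632 mM/s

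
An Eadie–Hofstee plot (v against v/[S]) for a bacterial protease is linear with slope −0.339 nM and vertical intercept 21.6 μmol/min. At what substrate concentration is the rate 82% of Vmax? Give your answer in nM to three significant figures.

1.54 nM

The Eadie–Hofstee slope gives Km = 0.339 nM (slope = −Km).
v/Vmax = [S]/(Km+[S]) = 0.82 ⇒ [S] = Km·0.82/(1−0.82) = 0.339 × 4.556 = 1.54 nM.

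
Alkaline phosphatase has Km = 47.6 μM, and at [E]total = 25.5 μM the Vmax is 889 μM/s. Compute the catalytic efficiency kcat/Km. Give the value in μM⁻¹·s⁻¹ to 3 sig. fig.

kcat = Vmax/[E]total = 889/25.5 = 34.9 s⁻¹.
kcat/Km = 34.9/47.6 = 0.732 μM⁻¹·s⁻¹.

0.732 μM⁻¹·s⁻¹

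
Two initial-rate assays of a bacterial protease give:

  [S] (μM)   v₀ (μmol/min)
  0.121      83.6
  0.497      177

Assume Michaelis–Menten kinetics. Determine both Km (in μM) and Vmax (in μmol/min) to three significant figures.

In reciprocal form, 1/v = (Km/Vmax)·(1/[S]) + 1/Vmax. The two points give (1/[S], 1/v) = (8.264, 0.01196) and (2.012, 0.005650).
Slope = (0.01196 − 0.005650)/(8.264 − 2.012) = 0.001010; intercept = 0.01196 − 0.001010×8.264 = 0.003618.
Vmax = 1/intercept = 276 μmol/min; Km = slope × Vmax = 0.001010 × 276 = 0.279 μM.

Km = 0.279 μM; Vmax = 276 μmol/min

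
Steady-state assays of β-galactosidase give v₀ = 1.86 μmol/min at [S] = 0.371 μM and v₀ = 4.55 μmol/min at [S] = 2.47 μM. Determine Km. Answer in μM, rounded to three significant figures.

In reciprocal form, 1/v = (Km/Vmax)·(1/[S]) + 1/Vmax. The two points give (1/[S], 1/v) = (2.695, 0.5376) and (0.4049, 0.2198).
Slope = (0.5376 − 0.2198)/(2.695 − 0.4049) = 0.1388; intercept = 0.5376 − 0.1388×2.695 = 0.1636.
Vmax = 1/intercept = 6.11 μmol/min; Km = slope × Vmax = 0.1388 × 6.11 = 0.848 μM.

0.848 μM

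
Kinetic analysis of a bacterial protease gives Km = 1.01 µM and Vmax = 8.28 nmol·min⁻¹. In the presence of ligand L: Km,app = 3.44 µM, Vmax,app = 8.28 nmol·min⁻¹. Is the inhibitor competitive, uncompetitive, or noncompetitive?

Km increases (1.01 → 3.44 µM) while Vmax is unchanged — the hallmark of competitive inhibition.

competitive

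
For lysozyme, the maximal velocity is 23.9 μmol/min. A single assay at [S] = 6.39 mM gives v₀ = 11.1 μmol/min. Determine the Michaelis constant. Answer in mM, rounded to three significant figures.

From v = Vmax[S]/(Km+[S]), Km = [S](Vmax − v)/v.
Km = 6.39 × (23.9 − 11.1) / 11.1 = 81.79/11.1 = 7.37 mM.

7.37 mM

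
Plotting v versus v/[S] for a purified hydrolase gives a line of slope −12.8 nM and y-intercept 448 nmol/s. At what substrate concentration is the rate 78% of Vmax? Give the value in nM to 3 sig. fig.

The Eadie–Hofstee slope gives Km = 12.8 nM (slope = −Km).
v/Vmax = [S]/(Km+[S]) = 0.78 ⇒ [S] = Km·0.78/(1−0.78) = 12.8 × 3.545 = 45.4 nM.

45.4 nM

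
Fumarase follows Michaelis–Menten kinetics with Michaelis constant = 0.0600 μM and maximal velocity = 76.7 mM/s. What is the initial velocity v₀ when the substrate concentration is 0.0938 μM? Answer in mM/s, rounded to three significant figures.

46.8 mM/s

[S]/(Km+[S]) = 0.0938/0.1538 = 0.6099, the fractional saturation.
v = 0.6099 × Vmax = 0.6099 × 76.7 = 46.8 mM/s.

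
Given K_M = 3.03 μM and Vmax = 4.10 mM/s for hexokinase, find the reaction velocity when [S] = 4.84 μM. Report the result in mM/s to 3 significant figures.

[S]/(Km+[S]) = 4.84/7.870 = 0.6150, the fractional saturation.
v = 0.6150 × Vmax = 0.6150 × 4.10 = 2.52 mM/s.

2.52 mM/s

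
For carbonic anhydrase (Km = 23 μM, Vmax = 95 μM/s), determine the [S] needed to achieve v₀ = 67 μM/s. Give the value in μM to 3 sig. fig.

The required fractional saturation is v/Vmax = 67/95 = 0.7053.
Then [S]/(Km+[S]) = 0.7053 ⇒ [S] = 23 × 0.7053/(1 − 0.7053) = 55.0 μM.

55.0 μM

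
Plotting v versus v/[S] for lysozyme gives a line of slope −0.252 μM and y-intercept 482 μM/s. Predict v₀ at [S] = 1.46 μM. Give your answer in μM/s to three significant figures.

In the Eadie–Hofstee form v = Vmax − Km·(v/[S]), the slope is −Km and the intercept is Vmax, so Km = 0.252 μM and Vmax = 482 μM/s.
v = 482 × 1.46/(0.252 + 1.46) = 411 μM/s.

411 μM/s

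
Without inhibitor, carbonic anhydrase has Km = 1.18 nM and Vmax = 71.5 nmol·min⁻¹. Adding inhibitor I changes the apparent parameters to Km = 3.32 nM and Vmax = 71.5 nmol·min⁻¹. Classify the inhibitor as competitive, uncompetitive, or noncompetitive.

Km increases (1.18 → 3.32 nM) while Vmax is unchanged — the hallmark of competitive inhibition.

competitive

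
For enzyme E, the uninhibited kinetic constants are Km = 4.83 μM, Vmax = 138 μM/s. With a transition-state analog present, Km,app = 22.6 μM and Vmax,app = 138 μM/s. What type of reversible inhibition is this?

competitive

Km increases (4.83 → 22.6 μM) while Vmax is unchanged — the hallmark of competitive inhibition.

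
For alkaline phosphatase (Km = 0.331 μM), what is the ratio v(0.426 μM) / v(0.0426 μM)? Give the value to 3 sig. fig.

Since Vmax cancels, v₂/v₁ = [S]₂(Km+[S]₁) / [S]₁(Km+[S]₂).
= 0.426×(0.331+0.0426) / (0.0426×(0.331+0.426)) = 0.1592/0.03225 = 4.94.

4.94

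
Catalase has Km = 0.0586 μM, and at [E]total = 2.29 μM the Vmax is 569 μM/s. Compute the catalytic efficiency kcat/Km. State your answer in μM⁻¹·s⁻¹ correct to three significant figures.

4240 μM⁻¹·s⁻¹

kcat = Vmax/[E]total = 569/2.29 = 248 s⁻¹.
kcat/Km = 248/0.0586 = 4240 μM⁻¹·s⁻¹.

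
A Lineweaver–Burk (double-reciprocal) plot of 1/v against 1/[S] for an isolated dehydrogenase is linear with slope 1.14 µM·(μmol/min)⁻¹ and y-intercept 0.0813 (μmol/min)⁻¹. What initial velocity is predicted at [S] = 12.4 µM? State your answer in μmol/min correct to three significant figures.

The y-intercept is 1/Vmax, so Vmax = 1/0.0813 = 12.3 μmol/min.
The slope is Km/Vmax, so Km = 1.14 × 12.3 = 14.0 µM.
Then v = 12.3 × 12.4/(14.0 + 12.4) = 5.77 μmol/min.

5.77 μmol/min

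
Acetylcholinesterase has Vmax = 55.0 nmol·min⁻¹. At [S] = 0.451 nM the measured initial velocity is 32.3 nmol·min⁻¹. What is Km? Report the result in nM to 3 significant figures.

0.317 nM

v/Vmax = 32.3/55.0 = 0.5873 = [S]/(Km+[S]).
So Km + [S] = [S]/0.5873 = 0.7680 nM, giving Km = 0.7680 − 0.451 = 0.317 nM.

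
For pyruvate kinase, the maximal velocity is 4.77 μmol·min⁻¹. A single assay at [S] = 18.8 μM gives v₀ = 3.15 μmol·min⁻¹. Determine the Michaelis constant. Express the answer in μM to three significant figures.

9.67 μM

From v = Vmax[S]/(Km+[S]), Km = [S](Vmax − v)/v.
Km = 18.8 × (4.77 − 3.15) / 3.15 = 30.46/3.15 = 9.67 μM.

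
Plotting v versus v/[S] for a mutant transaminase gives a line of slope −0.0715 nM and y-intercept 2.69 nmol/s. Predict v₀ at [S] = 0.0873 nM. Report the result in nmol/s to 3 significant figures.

In the Eadie–Hofstee form v = Vmax − Km·(v/[S]), the slope is −Km and the intercept is Vmax, so Km = 0.0715 nM and Vmax = 2.69 nmol/s.
v = 2.69 × 0.0873/(0.0715 + 0.0873) = 1.48 nmol/s.

1.48 nmol/s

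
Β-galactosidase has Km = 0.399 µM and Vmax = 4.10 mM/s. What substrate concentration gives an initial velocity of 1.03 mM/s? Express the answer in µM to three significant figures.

Rearranging v = Vmax[S]/(Km+[S]) gives [S] = Km·v/(Vmax − v).
[S] = 0.399 × 1.03 / (4.10 − 1.03) = 0.4110/3.070 = 0.134 µM.

0.134 µM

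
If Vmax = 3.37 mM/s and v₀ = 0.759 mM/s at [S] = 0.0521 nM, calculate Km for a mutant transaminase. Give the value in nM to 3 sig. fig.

v/Vmax = 0.759/3.37 = 0.2252 = [S]/(Km+[S]).
So Km + [S] = [S]/0.2252 = 0.2313 nM, giving Km = 0.2313 − 0.0521 = 0.179 nM.

0.179 nM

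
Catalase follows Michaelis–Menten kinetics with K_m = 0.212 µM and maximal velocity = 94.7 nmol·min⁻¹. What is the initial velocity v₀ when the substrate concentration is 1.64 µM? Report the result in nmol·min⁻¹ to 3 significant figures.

83.9 nmol·min⁻¹

[S]/(Km+[S]) = 1.64/1.852 = 0.8855, the fractional saturation.
v = 0.8855 × Vmax = 0.8855 × 94.7 = 83.9 nmol·min⁻¹.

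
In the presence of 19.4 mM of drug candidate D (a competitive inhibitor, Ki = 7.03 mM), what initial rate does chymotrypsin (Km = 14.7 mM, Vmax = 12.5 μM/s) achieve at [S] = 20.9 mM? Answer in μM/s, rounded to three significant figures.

α = 1 + [I]/Ki = 1 + 19.4/7.03 = 3.760.
For a competitive inhibitor, Vmax is unchanged and the apparent Km becomes α·Km: Km,app = 55.3 mM, Vmax,app = 12.5 μM/s.
v = Vmax,app·[S]/(Km,app + [S]) = 12.5 × 20.9/(55.3 + 20.9) = 3.43 μM/s.

3.43 μM/s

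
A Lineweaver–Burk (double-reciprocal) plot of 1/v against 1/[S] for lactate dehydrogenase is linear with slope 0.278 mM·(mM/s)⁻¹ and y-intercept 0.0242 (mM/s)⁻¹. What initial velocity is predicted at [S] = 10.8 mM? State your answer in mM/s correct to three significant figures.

20.0 mM/s

The y-intercept is 1/Vmax, so Vmax = 1/0.0242 = 41.3 mM/s.
The slope is Km/Vmax, so Km = 0.278 × 41.3 = 11.5 mM.
Then v = 41.3 × 10.8/(11.5 + 10.8) = 20.0 mM/s.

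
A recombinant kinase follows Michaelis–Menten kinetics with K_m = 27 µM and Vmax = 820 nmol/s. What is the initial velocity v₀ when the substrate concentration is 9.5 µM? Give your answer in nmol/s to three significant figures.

[S]/(Km+[S]) = 9.5/36.50 = 0.2603, the fractional saturation.
v = 0.2603 × Vmax = 0.2603 × 820 = 213 nmol/s.

213 nmol/s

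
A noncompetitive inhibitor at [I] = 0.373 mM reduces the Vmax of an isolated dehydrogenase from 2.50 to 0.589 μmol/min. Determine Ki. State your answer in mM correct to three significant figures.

0.115 mM

Noncompetitive: Vmax,app = Vmax/α with α = 1 + [I]/Ki.
α = Vmax/Vmax,app = 2.50/0.589 = 4.244.
Ki = [I]/(α − 1) = 0.373/3.244 = 0.115 mM.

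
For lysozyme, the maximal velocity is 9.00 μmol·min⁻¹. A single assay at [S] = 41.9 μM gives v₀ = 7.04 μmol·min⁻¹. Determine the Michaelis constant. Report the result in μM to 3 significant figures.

11.7 μM

v/Vmax = 7.04/9.00 = 0.7822 = [S]/(Km+[S]).
So Km + [S] = [S]/0.7822 = 53.57 μM, giving Km = 53.57 − 41.9 = 11.7 μM.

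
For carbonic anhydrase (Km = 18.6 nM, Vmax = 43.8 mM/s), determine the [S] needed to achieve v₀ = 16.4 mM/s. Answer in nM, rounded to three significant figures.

11.1 nM

Rearranging v = Vmax[S]/(Km+[S]) gives [S] = Km·v/(Vmax − v).
[S] = 18.6 × 16.4 / (43.8 − 16.4) = 305.0/27.40 = 11.1 nM.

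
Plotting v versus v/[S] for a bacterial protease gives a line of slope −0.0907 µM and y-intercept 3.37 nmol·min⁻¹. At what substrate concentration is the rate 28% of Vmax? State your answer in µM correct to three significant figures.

The Eadie–Hofstee slope gives Km = 0.0907 µM (slope = −Km).
v/Vmax = [S]/(Km+[S]) = 0.28 ⇒ [S] = Km·0.28/(1−0.28) = 0.0907 × 0.3889 = 0.0353 µM.

0.0353 µM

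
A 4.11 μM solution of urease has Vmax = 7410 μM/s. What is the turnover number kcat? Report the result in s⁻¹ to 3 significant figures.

1800 s⁻¹

kcat = Vmax/[E]total = 7410 μM/s / 4.11 μM = 1800 s⁻¹.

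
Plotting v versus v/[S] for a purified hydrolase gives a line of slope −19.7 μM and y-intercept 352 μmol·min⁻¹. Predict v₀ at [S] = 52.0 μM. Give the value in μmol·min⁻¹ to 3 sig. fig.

In the Eadie–Hofstee form v = Vmax − Km·(v/[S]), the slope is −Km and the intercept is Vmax, so Km = 19.7 μM and Vmax = 352 μmol·min⁻¹.
v = 352 × 52.0/(19.7 + 52.0) = 255 μmol·min⁻¹.

255 μmol·min⁻¹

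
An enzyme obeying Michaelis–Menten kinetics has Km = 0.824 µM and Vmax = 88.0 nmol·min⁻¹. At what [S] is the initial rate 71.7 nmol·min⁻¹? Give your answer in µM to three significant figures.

3.62 µM

Rearranging v = Vmax[S]/(Km+[S]) gives [S] = Km·v/(Vmax − v).
[S] = 0.824 × 71.7 / (88.0 − 71.7) = 59.08/16.30 = 3.62 µM.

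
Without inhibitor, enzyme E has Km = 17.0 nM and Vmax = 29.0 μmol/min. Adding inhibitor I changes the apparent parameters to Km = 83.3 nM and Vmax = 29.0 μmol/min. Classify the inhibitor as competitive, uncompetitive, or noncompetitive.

Km increases (17.0 → 83.3 nM) while Vmax is unchanged — the hallmark of competitive inhibition.

competitive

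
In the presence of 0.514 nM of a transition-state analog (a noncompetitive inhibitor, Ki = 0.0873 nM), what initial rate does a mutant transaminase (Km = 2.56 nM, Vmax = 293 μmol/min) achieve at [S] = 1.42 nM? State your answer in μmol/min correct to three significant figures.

15.2 μmol/min

With α = 1 + [I]/Ki = 1 + 0.514/0.0873 = 6.888, the noncompetitive rate law is v = (Vmax/α)·[S] / (Km + [S]).
v = (293/6.888)×1.42 / (2.56 + 1.42) = 60.41/3.980 = 15.2 μmol/min.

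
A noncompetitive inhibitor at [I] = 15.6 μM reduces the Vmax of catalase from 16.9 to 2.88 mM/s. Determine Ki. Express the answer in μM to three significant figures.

3.20 μM

Noncompetitive: Vmax,app = Vmax/α with α = 1 + [I]/Ki.
α = Vmax/Vmax,app = 16.9/2.88 = 5.868.
Ki = [I]/(α − 1) = 15.6/4.868 = 3.20 μM.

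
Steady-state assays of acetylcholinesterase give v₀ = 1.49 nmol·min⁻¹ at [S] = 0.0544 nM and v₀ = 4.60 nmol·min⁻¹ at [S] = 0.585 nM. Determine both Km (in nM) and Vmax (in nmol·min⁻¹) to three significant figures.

Km = 0.159 nM; Vmax = 5.85 nmol·min⁻¹

From v = Vmax[S]/(Km+[S]), each point gives Vmax = v(Km+[S])/[S].
Equating: 1.49(Km+0.0544)/0.0544 = 4.60(Km+0.585)/0.585.
27.39·Km + 1.49 = 7.863·Km + 4.60, so (27.39 − 7.863)·Km = 4.60 − 1.49.
Km = 3.110/19.53 = 0.159 nM; then Vmax = 1.49(0.159+0.0544)/0.0544 = 5.85 nmol·min⁻¹.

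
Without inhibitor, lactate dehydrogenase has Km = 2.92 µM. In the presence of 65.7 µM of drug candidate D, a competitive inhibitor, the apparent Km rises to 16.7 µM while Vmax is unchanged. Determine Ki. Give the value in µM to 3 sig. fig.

13.9 µM

Competitive: Km,app = α·Km with α = 1 + [I]/Ki.
α = Km,app/Km = 16.7/2.92 = 5.719.
Since α = 1 + [I]/Ki, [I]/Ki = 5.719 − 1 = 4.719 and Ki = 65.7/4.719 = 13.9 µM.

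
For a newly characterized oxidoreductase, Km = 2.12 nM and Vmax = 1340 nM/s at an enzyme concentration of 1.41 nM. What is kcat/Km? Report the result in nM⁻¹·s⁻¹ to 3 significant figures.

448 nM⁻¹·s⁻¹

kcat = Vmax/[E]total = 1340/1.41 = 950 s⁻¹.
kcat/Km = 950/2.12 = 448 nM⁻¹·s⁻¹.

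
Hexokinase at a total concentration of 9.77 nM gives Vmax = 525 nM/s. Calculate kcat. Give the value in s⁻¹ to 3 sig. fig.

kcat = Vmax/[E]total = 525 nM/s / 9.77 nM = 53.7 s⁻¹.

53.7 s⁻¹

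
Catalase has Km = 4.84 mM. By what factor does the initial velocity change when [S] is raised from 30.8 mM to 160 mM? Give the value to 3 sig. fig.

Since Vmax cancels, v₂/v₁ = [S]₂(Km+[S]₁) / [S]₁(Km+[S]₂).
= 160×(4.84+30.8) / (30.8×(4.84+160)) = 5702/5077 = 1.12.

1.12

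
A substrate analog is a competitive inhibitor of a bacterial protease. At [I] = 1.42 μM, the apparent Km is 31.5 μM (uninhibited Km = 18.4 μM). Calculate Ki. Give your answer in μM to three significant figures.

Competitive: Km,app = α·Km with α = 1 + [I]/Ki.
α = Km,app/Km = 31.5/18.4 = 1.712.
Since α = 1 + [I]/Ki, [I]/Ki = 1.712 − 1 = 0.7120 and Ki = 1.42/0.7120 = 1.99 μM.

1.99 μM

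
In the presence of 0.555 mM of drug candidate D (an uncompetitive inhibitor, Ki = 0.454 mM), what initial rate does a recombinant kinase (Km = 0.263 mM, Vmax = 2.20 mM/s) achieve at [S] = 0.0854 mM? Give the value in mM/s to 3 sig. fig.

0.415 mM/s

With α = 1 + [I]/Ki = 1 + 0.555/0.454 = 2.222, the uncompetitive rate law is v = (Vmax/α)·[S] / (Km/α + [S]).
v = (2.20/2.222)×0.0854 / (0.263/2.222 + 0.0854) = 0.08454/0.2037 = 0.415 mM/s.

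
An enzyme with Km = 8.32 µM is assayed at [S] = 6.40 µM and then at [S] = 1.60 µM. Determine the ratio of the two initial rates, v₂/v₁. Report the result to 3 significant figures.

Since Vmax cancels, v₂/v₁ = [S]₂(Km+[S]₁) / [S]₁(Km+[S]₂).
= 1.60×(8.32+6.40) / (6.40×(8.32+1.60)) = 23.55/63.49 = 0.371.

0.371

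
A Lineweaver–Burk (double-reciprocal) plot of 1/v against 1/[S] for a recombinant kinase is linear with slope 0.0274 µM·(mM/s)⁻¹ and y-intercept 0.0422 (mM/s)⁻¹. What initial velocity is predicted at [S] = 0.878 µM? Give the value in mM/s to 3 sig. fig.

The y-intercept is 1/Vmax, so Vmax = 1/0.0422 = 23.7 mM/s.
The slope is Km/Vmax, so Km = 0.0274 × 23.7 = 0.649 µM.
Then v = 23.7 × 0.878/(0.649 + 0.878) = 13.6 mM/s.

13.6 mM/s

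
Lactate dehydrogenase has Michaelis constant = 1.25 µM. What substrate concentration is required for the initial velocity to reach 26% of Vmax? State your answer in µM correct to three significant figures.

0.439 µM

v/Vmax = [S]/(Km+[S]) = 0.26, so [S] = Km·0.26/(1 − 0.26) = 1.25 × 0.3514.
[S] = 0.439 µM.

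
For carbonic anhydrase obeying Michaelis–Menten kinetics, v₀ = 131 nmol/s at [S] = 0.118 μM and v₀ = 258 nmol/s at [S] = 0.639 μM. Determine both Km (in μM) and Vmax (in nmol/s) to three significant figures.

From v = Vmax[S]/(Km+[S]), each point gives Vmax = v(Km+[S])/[S].
Equating: 131(Km+0.118)/0.118 = 258(Km+0.639)/0.639.
1110·Km + 131 = 403.8·Km + 258, so (1110 − 403.8)·Km = 258 − 131.
Km = 127.0/706.4 = 0.180 μM; then Vmax = 131(0.180+0.118)/0.118 = 331 nmol/s.

Km = 0.180 μM; Vmax = 331 nmol/s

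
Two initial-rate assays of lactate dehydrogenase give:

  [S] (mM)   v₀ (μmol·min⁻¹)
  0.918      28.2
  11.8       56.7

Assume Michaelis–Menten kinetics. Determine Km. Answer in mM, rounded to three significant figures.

In reciprocal form, 1/v = (Km/Vmax)·(1/[S]) + 1/Vmax. The two points give (1/[S], 1/v) = (1.089, 0.03546) and (0.08475, 0.01764).
Slope = (0.03546 − 0.01764)/(1.089 − 0.08475) = 0.01774; intercept = 0.03546 − 0.01774×1.089 = 0.01613.
Vmax = 1/intercept = 62.0 μmol·min⁻¹; Km = slope × Vmax = 0.01774 × 62.0 = 1.10 mM.

1.10 mM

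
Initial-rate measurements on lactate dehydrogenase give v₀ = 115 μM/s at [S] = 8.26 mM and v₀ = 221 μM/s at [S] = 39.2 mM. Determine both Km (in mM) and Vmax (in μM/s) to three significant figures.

Km = 12.8 mM; Vmax = 293 μM/s

From v = Vmax[S]/(Km+[S]), each point gives Vmax = v(Km+[S])/[S].
Equating: 115(Km+8.26)/8.26 = 221(Km+39.2)/39.2.
13.92·Km + 115 = 5.638·Km + 221, so (13.92 − 5.638)·Km = 221 − 115.
Km = 106.0/8.285 = 12.8 mM; then Vmax = 115(12.8+8.26)/8.26 = 293 μM/s.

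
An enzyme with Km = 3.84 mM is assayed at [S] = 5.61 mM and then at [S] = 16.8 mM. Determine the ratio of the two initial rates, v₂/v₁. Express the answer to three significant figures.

Since Vmax cancels, v₂/v₁ = [S]₂(Km+[S]₁) / [S]₁(Km+[S]₂).
= 16.8×(3.84+5.61) / (5.61×(3.84+16.8)) = 158.8/115.8 = 1.37.

1.37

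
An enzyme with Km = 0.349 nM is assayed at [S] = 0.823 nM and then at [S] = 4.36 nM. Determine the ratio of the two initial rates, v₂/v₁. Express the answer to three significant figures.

The fractional saturations are [S]/(Km+[S]) = 0.823/1.172 = 0.7022 and 4.36/4.709 = 0.9259.
v₂/v₁ is just their ratio: 0.9259/0.7022 = 1.32.

1.32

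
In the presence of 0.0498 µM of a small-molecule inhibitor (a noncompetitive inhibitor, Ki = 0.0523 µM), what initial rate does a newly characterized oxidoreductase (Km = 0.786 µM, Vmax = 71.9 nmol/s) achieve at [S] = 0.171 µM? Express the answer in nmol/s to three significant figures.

With α = 1 + [I]/Ki = 1 + 0.0498/0.0523 = 1.952, the noncompetitive rate law is v = (Vmax/α)·[S] / (Km + [S]).
v = (71.9/1.952)×0.171 / (0.786 + 0.171) = 6.298/0.9570 = 6.58 nmol/s.

6.58 nmol/s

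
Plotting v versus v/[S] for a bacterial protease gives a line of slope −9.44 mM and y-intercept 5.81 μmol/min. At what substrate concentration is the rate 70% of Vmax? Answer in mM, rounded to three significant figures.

The Eadie–Hofstee slope gives Km = 9.44 mM (slope = −Km).
v/Vmax = [S]/(Km+[S]) = 0.7 ⇒ [S] = Km·0.7/(1−0.7) = 9.44 × 2.333 = 22.0 mM.

22.0 mM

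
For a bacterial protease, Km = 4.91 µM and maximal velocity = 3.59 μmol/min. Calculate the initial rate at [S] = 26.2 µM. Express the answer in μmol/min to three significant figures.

3.02 μmol/min

[S]/(Km+[S]) = 26.2/31.11 = 0.8422, the fractional saturation.
v = 0.8422 × Vmax = 0.8422 × 3.59 = 3.02 μmol/min.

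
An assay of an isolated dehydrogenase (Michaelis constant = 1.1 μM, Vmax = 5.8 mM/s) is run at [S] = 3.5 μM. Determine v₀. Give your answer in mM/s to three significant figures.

4.41 mM/s

v = Vmax·[S]/(Km + [S]) = 5.8 × 3.5 / (1.1 + 3.5)
  = 20.30 / 4.600 = 4.41 mM/s.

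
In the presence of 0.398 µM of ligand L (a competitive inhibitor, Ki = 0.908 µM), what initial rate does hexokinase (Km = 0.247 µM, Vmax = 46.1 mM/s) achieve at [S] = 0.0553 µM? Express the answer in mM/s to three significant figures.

With α = 1 + [I]/Ki = 1 + 0.398/0.908 = 1.438, the competitive rate law is v = Vmax[S] / (αKm + [S]).
v = 46.1×0.0553 / (1.438×0.247 + 0.0553) = 2.549/0.4106 = 6.21 mM/s.

6.21 mM/s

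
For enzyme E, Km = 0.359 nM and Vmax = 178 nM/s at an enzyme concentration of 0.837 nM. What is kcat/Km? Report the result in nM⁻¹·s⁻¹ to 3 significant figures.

kcat = Vmax/[E]total = 178/0.837 = 213 s⁻¹.
kcat/Km = 213/0.359 = 592 nM⁻¹·s⁻¹.

592 nM⁻¹·s⁻¹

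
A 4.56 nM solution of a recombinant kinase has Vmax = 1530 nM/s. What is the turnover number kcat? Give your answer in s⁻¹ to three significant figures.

336 s⁻¹

kcat = Vmax/[E]total = 1530 nM/s / 4.56 nM = 336 s⁻¹.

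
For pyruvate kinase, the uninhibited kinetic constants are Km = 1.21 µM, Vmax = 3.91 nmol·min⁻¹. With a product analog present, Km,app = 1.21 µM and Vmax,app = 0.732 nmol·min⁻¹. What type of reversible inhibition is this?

Vmax decreases (3.91 → 0.732 nmol·min⁻¹) while Km is unchanged — pure noncompetitive inhibition.

noncompetitive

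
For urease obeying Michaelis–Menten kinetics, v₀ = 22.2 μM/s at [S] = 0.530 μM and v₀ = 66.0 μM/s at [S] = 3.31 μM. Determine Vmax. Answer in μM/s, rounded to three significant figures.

106 μM/s

In reciprocal form, 1/v = (Km/Vmax)·(1/[S]) + 1/Vmax. The two points give (1/[S], 1/v) = (1.887, 0.04505) and (0.3021, 0.01515).
Slope = (0.04505 − 0.01515)/(1.887 − 0.3021) = 0.01886; intercept = 0.04505 − 0.01886×1.887 = 0.009452.
Vmax = 1/intercept = 106 μM/s; Km = slope × Vmax = 0.01886 × 106 = 2.00 μM.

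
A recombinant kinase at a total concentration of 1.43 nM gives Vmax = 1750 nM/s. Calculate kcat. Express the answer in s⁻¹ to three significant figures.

1220 s⁻¹

kcat = Vmax/[E]total = 1750 nM/s / 1.43 nM = 1220 s⁻¹.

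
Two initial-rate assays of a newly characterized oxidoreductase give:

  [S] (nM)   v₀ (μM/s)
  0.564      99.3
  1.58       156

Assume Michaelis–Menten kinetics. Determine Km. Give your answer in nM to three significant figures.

0.733 nM

In reciprocal form, 1/v = (Km/Vmax)·(1/[S]) + 1/Vmax. The two points give (1/[S], 1/v) = (1.773, 0.01007) and (0.6329, 0.006410).
Slope = (0.01007 − 0.006410)/(1.773 − 0.6329) = 0.003210; intercept = 0.01007 − 0.003210×1.773 = 0.004378.
Vmax = 1/intercept = 228 μM/s; Km = slope × Vmax = 0.003210 × 228 = 0.733 nM.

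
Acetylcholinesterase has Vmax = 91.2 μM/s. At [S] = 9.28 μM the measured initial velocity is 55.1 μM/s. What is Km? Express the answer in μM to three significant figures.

6.08 μM

From v = Vmax[S]/(Km+[S]), Km = [S](Vmax − v)/v.
Km = 9.28 × (91.2 − 55.1) / 55.1 = 335.0/55.1 = 6.08 μM.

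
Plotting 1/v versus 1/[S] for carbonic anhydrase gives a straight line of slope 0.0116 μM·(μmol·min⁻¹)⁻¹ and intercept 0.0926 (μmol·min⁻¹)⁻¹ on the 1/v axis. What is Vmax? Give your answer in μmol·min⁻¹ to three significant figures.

10.8 μmol·min⁻¹

The y-intercept of a Lineweaver–Burk plot equals 1/Vmax, so Vmax = 1/0.0926 = 10.8 μmol·min⁻¹.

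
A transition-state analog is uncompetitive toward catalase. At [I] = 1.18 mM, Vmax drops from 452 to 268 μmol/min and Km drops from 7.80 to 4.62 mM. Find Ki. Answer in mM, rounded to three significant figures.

1.72 mM

Uncompetitive: Vmax,app = Vmax/α (and Km,app = Km/α) with α = 1 + [I]/Ki.
α = Vmax/Vmax,app = 452/268 = 1.687.
Ki = [I]/(α − 1) = 1.18/0.6866 = 1.72 mM.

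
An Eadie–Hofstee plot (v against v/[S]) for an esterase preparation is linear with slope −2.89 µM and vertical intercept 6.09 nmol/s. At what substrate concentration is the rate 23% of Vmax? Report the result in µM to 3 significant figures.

0.863 µM

The Eadie–Hofstee slope gives Km = 2.89 µM (slope = −Km).
v/Vmax = [S]/(Km+[S]) = 0.23 ⇒ [S] = Km·0.23/(1−0.23) = 2.89 × 0.2987 = 0.863 µM.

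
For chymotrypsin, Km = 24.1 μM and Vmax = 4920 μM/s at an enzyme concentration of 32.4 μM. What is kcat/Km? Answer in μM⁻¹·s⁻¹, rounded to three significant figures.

kcat = Vmax/[E]total = 4920/32.4 = 152 s⁻¹.
kcat/Km = 152/24.1 = 6.30 μM⁻¹·s⁻¹.

6.30 μM⁻¹·s⁻¹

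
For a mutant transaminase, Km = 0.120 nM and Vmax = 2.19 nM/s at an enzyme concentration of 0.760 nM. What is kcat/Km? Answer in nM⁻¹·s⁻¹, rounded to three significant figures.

kcat = Vmax/[E]total = 2.19/0.760 = 2.88 s⁻¹.
kcat/Km = 2.88/0.120 = 24.0 nM⁻¹·s⁻¹.

24.0 nM⁻¹·s⁻¹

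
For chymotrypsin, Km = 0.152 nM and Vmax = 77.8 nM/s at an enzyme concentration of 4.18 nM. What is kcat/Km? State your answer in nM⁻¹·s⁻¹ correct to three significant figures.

122 nM⁻¹·s⁻¹

kcat = Vmax/[E]total = 77.8/4.18 = 18.6 s⁻¹.
kcat/Km = 18.6/0.152 = 122 nM⁻¹·s⁻¹.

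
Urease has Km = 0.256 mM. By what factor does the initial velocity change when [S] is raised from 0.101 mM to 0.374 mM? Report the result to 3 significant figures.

2.10

The fractional saturations are [S]/(Km+[S]) = 0.101/0.3570 = 0.2829 and 0.374/0.6300 = 0.5937.
v₂/v₁ is just their ratio: 0.5937/0.2829 = 2.10.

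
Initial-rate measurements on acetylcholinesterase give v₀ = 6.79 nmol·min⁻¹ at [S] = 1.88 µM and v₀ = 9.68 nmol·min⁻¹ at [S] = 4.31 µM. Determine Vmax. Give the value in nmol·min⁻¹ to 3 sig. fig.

In reciprocal form, 1/v = (Km/Vmax)·(1/[S]) + 1/Vmax. The two points give (1/[S], 1/v) = (0.5319, 0.1473) and (0.2320, 0.1033).
Slope = (0.1473 − 0.1033)/(0.5319 − 0.2320) = 0.1466; intercept = 0.1473 − 0.1466×0.5319 = 0.06929.
Vmax = 1/intercept = 14.4 nmol·min⁻¹; Km = slope × Vmax = 0.1466 × 14.4 = 2.12 µM.

14.4 nmol·min⁻¹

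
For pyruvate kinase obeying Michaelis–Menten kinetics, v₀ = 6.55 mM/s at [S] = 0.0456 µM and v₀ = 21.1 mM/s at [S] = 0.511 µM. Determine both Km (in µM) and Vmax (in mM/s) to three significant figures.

Km = 0.142 µM; Vmax = 27.0 mM/s

From v = Vmax[S]/(Km+[S]), each point gives Vmax = v(Km+[S])/[S].
Equating: 6.55(Km+0.0456)/0.0456 = 21.1(Km+0.511)/0.511.
143.6·Km + 6.55 = 41.29·Km + 21.1, so (143.6 − 41.29)·Km = 21.1 − 6.55.
Km = 14.55/102.3 = 0.142 µM; then Vmax = 6.55(0.142+0.0456)/0.0456 = 27.0 mM/s.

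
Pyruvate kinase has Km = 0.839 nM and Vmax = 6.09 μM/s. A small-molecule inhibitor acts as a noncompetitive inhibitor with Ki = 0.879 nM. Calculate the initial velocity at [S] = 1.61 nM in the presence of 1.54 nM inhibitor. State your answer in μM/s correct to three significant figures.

α = 1 + [I]/Ki = 1 + 1.54/0.879 = 2.752.
For a noncompetitive inhibitor, Vmax is reduced to Vmax/α while Km is unchanged: Km,app = 0.839 nM, Vmax,app = 2.21 μM/s.
v = Vmax,app·[S]/(Km,app + [S]) = 2.21 × 1.61/(0.839 + 1.61) = 1.45 μM/s.

1.45 μM/s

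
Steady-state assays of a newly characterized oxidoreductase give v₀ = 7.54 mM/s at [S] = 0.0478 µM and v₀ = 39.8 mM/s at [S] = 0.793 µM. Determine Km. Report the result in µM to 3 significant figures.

From v = Vmax[S]/(Km+[S]), each point gives Vmax = v(Km+[S])/[S].
Equating: 7.54(Km+0.0478)/0.0478 = 39.8(Km+0.793)/0.793.
157.7·Km + 7.54 = 50.19·Km + 39.8, so (157.7 − 50.19)·Km = 39.8 − 7.54.
Km = 32.26/107.6 = 0.300 µM; then Vmax = 7.54(0.300+0.0478)/0.0478 = 54.9 mM/s.

0.300 µM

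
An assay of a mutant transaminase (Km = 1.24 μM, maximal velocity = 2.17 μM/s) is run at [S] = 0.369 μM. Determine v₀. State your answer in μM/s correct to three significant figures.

0.498 μM/s

v = Vmax·[S]/(Km + [S]) = 2.17 × 0.369 / (1.24 + 0.369)
  = 0.8007 / 1.609 = 0.498 μM/s.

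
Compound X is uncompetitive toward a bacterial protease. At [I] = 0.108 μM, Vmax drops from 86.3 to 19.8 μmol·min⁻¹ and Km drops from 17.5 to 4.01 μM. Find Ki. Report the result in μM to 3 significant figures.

Uncompetitive: Vmax,app = Vmax/α (and Km,app = Km/α) with α = 1 + [I]/Ki.
α = Vmax/Vmax,app = 86.3/19.8 = 4.359.
Since α = 1 + [I]/Ki, [I]/Ki = 4.359 − 1 = 3.359 and Ki = 0.108/3.359 = 0.0322 μM.

0.0322 μM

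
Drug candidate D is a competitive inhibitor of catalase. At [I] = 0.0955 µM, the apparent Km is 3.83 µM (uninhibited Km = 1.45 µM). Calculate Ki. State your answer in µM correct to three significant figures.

Competitive: Km,app = α·Km with α = 1 + [I]/Ki.
α = Km,app/Km = 3.83/1.45 = 2.641.
Ki = [I]/(α − 1) = 0.0955/1.641 = 0.0582 µM.

0.0582 µM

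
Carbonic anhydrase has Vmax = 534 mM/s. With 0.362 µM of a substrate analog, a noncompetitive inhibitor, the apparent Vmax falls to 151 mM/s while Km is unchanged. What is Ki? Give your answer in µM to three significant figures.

Noncompetitive: Vmax,app = Vmax/α with α = 1 + [I]/Ki.
α = Vmax/Vmax,app = 534/151 = 3.536.
Since α = 1 + [I]/Ki, [I]/Ki = 3.536 − 1 = 2.536 and Ki = 0.362/2.536 = 0.143 µM.

0.143 µM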